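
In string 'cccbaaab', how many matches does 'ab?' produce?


Pattern 'ab?' matches 'a' optionally followed by 'b'.
String: 'cccbaaab'
Scanning left to right for 'a' then checking next char:
  Match 1: 'a' (a not followed by b)
  Match 2: 'a' (a not followed by b)
  Match 3: 'ab' (a followed by b)
Total matches: 3

3


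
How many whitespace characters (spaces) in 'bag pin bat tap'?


\s matches whitespace characters (spaces, tabs, etc.).
Text: 'bag pin bat tap'
This text has 4 words separated by spaces.
Number of spaces = number of words - 1 = 4 - 1 = 3

3


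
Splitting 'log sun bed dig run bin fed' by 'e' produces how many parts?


Splitting by 'e' breaks the string at each occurrence of the separator.
Text: 'log sun bed dig run bin fed'
Parts after split:
  Part 1: 'log sun b'
  Part 2: 'd dig run bin f'
  Part 3: 'd'
Total parts: 3

3


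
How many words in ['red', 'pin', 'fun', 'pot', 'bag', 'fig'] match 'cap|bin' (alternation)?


Alternation 'cap|bin' matches either 'cap' or 'bin'.
Checking each word:
  'red' -> no
  'pin' -> no
  'fun' -> no
  'pot' -> no
  'bag' -> no
  'fig' -> no
Matches: []
Count: 0

0


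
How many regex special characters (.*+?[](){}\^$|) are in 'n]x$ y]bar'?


Regex special characters are: . * + ? [ ] ( ) { } \ ^ $ |
Scanning 'n]x$ y]bar':
  pos 1: ']' -> SPECIAL
  pos 3: '$' -> SPECIAL
  pos 6: ']' -> SPECIAL
Special chars found: [']', '$', ']']
Total: 3

3


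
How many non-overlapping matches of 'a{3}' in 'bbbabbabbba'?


Pattern 'a{3}' matches exactly 3 consecutive a's (greedy, non-overlapping).
String: 'bbbabbabbba'
Scanning for runs of a's:
  Run at pos 3: 'a' (length 1) -> 0 match(es)
  Run at pos 6: 'a' (length 1) -> 0 match(es)
  Run at pos 10: 'a' (length 1) -> 0 match(es)
Matches found: []
Total: 0

0


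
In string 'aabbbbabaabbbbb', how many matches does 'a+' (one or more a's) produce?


Pattern 'a+' matches one or more consecutive a's.
String: 'aabbbbabaabbbbb'
Scanning for runs of a:
  Match 1: 'aa' (length 2)
  Match 2: 'a' (length 1)
  Match 3: 'aa' (length 2)
Total matches: 3

3


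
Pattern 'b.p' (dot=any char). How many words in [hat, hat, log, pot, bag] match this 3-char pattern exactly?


Pattern 'b.p' means: starts with 'b', any single char, ends with 'p'.
Checking each word (must be exactly 3 chars):
  'hat' (len=3): no
  'hat' (len=3): no
  'log' (len=3): no
  'pot' (len=3): no
  'bag' (len=3): no
Matching words: []
Total: 0

0


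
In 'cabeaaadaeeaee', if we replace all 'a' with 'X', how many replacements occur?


re.sub('a', 'X', text) replaces every occurrence of 'a' with 'X'.
Text: 'cabeaaadaeeaee'
Scanning for 'a':
  pos 1: 'a' -> replacement #1
  pos 4: 'a' -> replacement #2
  pos 5: 'a' -> replacement #3
  pos 6: 'a' -> replacement #4
  pos 8: 'a' -> replacement #5
  pos 11: 'a' -> replacement #6
Total replacements: 6

6


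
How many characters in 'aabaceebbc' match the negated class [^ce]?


Negated class [^ce] matches any char NOT in {c, e}
Scanning 'aabaceebbc':
  pos 0: 'a' -> MATCH
  pos 1: 'a' -> MATCH
  pos 2: 'b' -> MATCH
  pos 3: 'a' -> MATCH
  pos 4: 'c' -> no (excluded)
  pos 5: 'e' -> no (excluded)
  pos 6: 'e' -> no (excluded)
  pos 7: 'b' -> MATCH
  pos 8: 'b' -> MATCH
  pos 9: 'c' -> no (excluded)
Total matches: 6

6


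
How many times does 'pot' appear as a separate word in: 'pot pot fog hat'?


Scanning each word for exact match 'pot':
  Word 1: 'pot' -> MATCH
  Word 2: 'pot' -> MATCH
  Word 3: 'fog' -> no
  Word 4: 'hat' -> no
Total matches: 2

2


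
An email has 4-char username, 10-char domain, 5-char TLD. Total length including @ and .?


An email address has format: username@domain.tld
Username length: 4
'@' character: 1
Domain length: 10
'.' character: 1
TLD length: 5
Total = 4 + 1 + 10 + 1 + 5 = 21

21


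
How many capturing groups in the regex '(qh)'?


To count capturing groups, count each '(' that starts a group.
Pattern: '(qh)'
Walking through the pattern:
  Position 0: '(' -> group #1
Total capturing groups: 1

1


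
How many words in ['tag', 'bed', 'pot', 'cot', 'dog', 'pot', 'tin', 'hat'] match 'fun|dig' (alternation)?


Alternation 'fun|dig' matches either 'fun' or 'dig'.
Checking each word:
  'tag' -> no
  'bed' -> no
  'pot' -> no
  'cot' -> no
  'dog' -> no
  'pot' -> no
  'tin' -> no
  'hat' -> no
Matches: []
Count: 0

0


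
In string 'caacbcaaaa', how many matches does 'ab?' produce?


Pattern 'ab?' matches 'a' optionally followed by 'b'.
String: 'caacbcaaaa'
Scanning left to right for 'a' then checking next char:
  Match 1: 'a' (a not followed by b)
  Match 2: 'a' (a not followed by b)
  Match 3: 'a' (a not followed by b)
  Match 4: 'a' (a not followed by b)
  Match 5: 'a' (a not followed by b)
  Match 6: 'a' (a not followed by b)
Total matches: 6

6


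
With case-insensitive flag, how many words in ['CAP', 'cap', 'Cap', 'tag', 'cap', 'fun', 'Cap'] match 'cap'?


Case-insensitive matching: compare each word's lowercase form to 'cap'.
  'CAP' -> lower='cap' -> MATCH
  'cap' -> lower='cap' -> MATCH
  'Cap' -> lower='cap' -> MATCH
  'tag' -> lower='tag' -> no
  'cap' -> lower='cap' -> MATCH
  'fun' -> lower='fun' -> no
  'Cap' -> lower='cap' -> MATCH
Matches: ['CAP', 'cap', 'Cap', 'cap', 'Cap']
Count: 5

5


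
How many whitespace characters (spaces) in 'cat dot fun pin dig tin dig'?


\s matches whitespace characters (spaces, tabs, etc.).
Text: 'cat dot fun pin dig tin dig'
This text has 7 words separated by spaces.
Number of spaces = number of words - 1 = 7 - 1 = 6

6


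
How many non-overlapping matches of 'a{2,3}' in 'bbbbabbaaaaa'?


Pattern 'a{2,3}' matches between 2 and 3 consecutive a's (greedy).
String: 'bbbbabbaaaaa'
Finding runs of a's and applying greedy matching:
  Run at pos 4: 'a' (length 1)
  Run at pos 7: 'aaaaa' (length 5)
Matches: ['aaa', 'aa']
Count: 2

2


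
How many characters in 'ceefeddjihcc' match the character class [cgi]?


Character class [cgi] matches any of: {c, g, i}
Scanning string 'ceefeddjihcc' character by character:
  pos 0: 'c' -> MATCH
  pos 1: 'e' -> no
  pos 2: 'e' -> no
  pos 3: 'f' -> no
  pos 4: 'e' -> no
  pos 5: 'd' -> no
  pos 6: 'd' -> no
  pos 7: 'j' -> no
  pos 8: 'i' -> MATCH
  pos 9: 'h' -> no
  pos 10: 'c' -> MATCH
  pos 11: 'c' -> MATCH
Total matches: 4

4


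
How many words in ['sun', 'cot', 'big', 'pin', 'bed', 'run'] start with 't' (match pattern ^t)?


Pattern ^t anchors to start of word. Check which words begin with 't':
  'sun' -> no
  'cot' -> no
  'big' -> no
  'pin' -> no
  'bed' -> no
  'run' -> no
Matching words: []
Count: 0

0


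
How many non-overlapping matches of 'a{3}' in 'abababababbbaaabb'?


Pattern 'a{3}' matches exactly 3 consecutive a's (greedy, non-overlapping).
String: 'abababababbbaaabb'
Scanning for runs of a's:
  Run at pos 0: 'a' (length 1) -> 0 match(es)
  Run at pos 2: 'a' (length 1) -> 0 match(es)
  Run at pos 4: 'a' (length 1) -> 0 match(es)
  Run at pos 6: 'a' (length 1) -> 0 match(es)
  Run at pos 8: 'a' (length 1) -> 0 match(es)
  Run at pos 12: 'aaa' (length 3) -> 1 match(es)
Matches found: ['aaa']
Total: 1

1


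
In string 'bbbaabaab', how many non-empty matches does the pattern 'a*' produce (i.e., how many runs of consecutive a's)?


Pattern 'a*' matches zero or more a's. We want non-empty runs of consecutive a's.
String: 'bbbaabaab'
Walking through the string to find runs of a's:
  Run 1: positions 3-4 -> 'aa'
  Run 2: positions 6-7 -> 'aa'
Non-empty runs found: ['aa', 'aa']
Count: 2

2


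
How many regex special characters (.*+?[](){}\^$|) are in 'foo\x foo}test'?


Regex special characters are: . * + ? [ ] ( ) { } \ ^ $ |
Scanning 'foo\x foo}test':
  pos 3: '\' -> SPECIAL
  pos 9: '}' -> SPECIAL
Special chars found: ['\\', '}']
Total: 2

2


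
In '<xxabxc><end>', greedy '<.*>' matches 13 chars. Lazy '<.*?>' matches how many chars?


Greedy '<.*>' tries to match as MUCH as possible.
Lazy '<.*?>' tries to match as LITTLE as possible.

String: '<xxabxc><end>'
Greedy '<.*>' starts at first '<' and extends to the LAST '>': '<xxabxc><end>' (13 chars)
Lazy '<.*?>' starts at first '<' and stops at the FIRST '>': '<xxabxc>' (8 chars)

8


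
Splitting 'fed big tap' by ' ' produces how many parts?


Splitting by ' ' breaks the string at each occurrence of the separator.
Text: 'fed big tap'
Parts after split:
  Part 1: 'fed'
  Part 2: 'big'
  Part 3: 'tap'
Total parts: 3

3


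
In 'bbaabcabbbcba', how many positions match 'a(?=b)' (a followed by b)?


Lookahead 'a(?=b)' matches 'a' only when followed by 'b'.
String: 'bbaabcabbbcba'
Checking each position where char is 'a':
  pos 2: 'a' -> no (next='a')
  pos 3: 'a' -> MATCH (next='b')
  pos 6: 'a' -> MATCH (next='b')
Matching positions: [3, 6]
Count: 2

2


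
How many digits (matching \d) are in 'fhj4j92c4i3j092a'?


\d matches any digit 0-9.
Scanning 'fhj4j92c4i3j092a':
  pos 3: '4' -> DIGIT
  pos 5: '9' -> DIGIT
  pos 6: '2' -> DIGIT
  pos 8: '4' -> DIGIT
  pos 10: '3' -> DIGIT
  pos 12: '0' -> DIGIT
  pos 13: '9' -> DIGIT
  pos 14: '2' -> DIGIT
Digits found: ['4', '9', '2', '4', '3', '0', '9', '2']
Total: 8

8


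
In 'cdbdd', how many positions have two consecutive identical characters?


Looking for consecutive identical characters in 'cdbdd':
  pos 0-1: 'c' vs 'd' -> different
  pos 1-2: 'd' vs 'b' -> different
  pos 2-3: 'b' vs 'd' -> different
  pos 3-4: 'd' vs 'd' -> MATCH ('dd')
Consecutive identical pairs: ['dd']
Count: 1

1


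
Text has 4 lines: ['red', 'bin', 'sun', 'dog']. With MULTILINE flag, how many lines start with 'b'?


With MULTILINE flag, ^ matches the start of each line.
Lines: ['red', 'bin', 'sun', 'dog']
Checking which lines start with 'b':
  Line 1: 'red' -> no
  Line 2: 'bin' -> MATCH
  Line 3: 'sun' -> no
  Line 4: 'dog' -> no
Matching lines: ['bin']
Count: 1

1


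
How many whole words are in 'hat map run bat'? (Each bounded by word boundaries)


Word boundaries (\b) mark the start/end of each word.
Text: 'hat map run bat'
Splitting by whitespace:
  Word 1: 'hat'
  Word 2: 'map'
  Word 3: 'run'
  Word 4: 'bat'
Total whole words: 4

4


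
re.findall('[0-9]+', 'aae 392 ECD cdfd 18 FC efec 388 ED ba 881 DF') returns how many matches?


Pattern '[0-9]+' finds one or more digits.
Text: 'aae 392 ECD cdfd 18 FC efec 388 ED ba 881 DF'
Scanning for matches:
  Match 1: '392'
  Match 2: '18'
  Match 3: '388'
  Match 4: '881'
Total matches: 4

4


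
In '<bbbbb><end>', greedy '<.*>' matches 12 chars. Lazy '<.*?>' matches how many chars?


Greedy '<.*>' tries to match as MUCH as possible.
Lazy '<.*?>' tries to match as LITTLE as possible.

String: '<bbbbb><end>'
Greedy '<.*>' starts at first '<' and extends to the LAST '>': '<bbbbb><end>' (12 chars)
Lazy '<.*?>' starts at first '<' and stops at the FIRST '>': '<bbbbb>' (7 chars)

7


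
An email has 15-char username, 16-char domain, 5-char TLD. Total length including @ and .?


An email address has format: username@domain.tld
Username length: 15
'@' character: 1
Domain length: 16
'.' character: 1
TLD length: 5
Total = 15 + 1 + 16 + 1 + 5 = 38

38


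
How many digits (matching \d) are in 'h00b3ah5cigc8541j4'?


\d matches any digit 0-9.
Scanning 'h00b3ah5cigc8541j4':
  pos 1: '0' -> DIGIT
  pos 2: '0' -> DIGIT
  pos 4: '3' -> DIGIT
  pos 7: '5' -> DIGIT
  pos 12: '8' -> DIGIT
  pos 13: '5' -> DIGIT
  pos 14: '4' -> DIGIT
  pos 15: '1' -> DIGIT
  pos 17: '4' -> DIGIT
Digits found: ['0', '0', '3', '5', '8', '5', '4', '1', '4']
Total: 9

9


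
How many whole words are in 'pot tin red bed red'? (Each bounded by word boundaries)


Word boundaries (\b) mark the start/end of each word.
Text: 'pot tin red bed red'
Splitting by whitespace:
  Word 1: 'pot'
  Word 2: 'tin'
  Word 3: 'red'
  Word 4: 'bed'
  Word 5: 'red'
Total whole words: 5

5


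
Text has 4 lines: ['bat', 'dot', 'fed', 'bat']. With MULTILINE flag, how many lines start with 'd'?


With MULTILINE flag, ^ matches the start of each line.
Lines: ['bat', 'dot', 'fed', 'bat']
Checking which lines start with 'd':
  Line 1: 'bat' -> no
  Line 2: 'dot' -> MATCH
  Line 3: 'fed' -> no
  Line 4: 'bat' -> no
Matching lines: ['dot']
Count: 1

1


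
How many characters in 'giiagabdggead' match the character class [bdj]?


Character class [bdj] matches any of: {b, d, j}
Scanning string 'giiagabdggead' character by character:
  pos 0: 'g' -> no
  pos 1: 'i' -> no
  pos 2: 'i' -> no
  pos 3: 'a' -> no
  pos 4: 'g' -> no
  pos 5: 'a' -> no
  pos 6: 'b' -> MATCH
  pos 7: 'd' -> MATCH
  pos 8: 'g' -> no
  pos 9: 'g' -> no
  pos 10: 'e' -> no
  pos 11: 'a' -> no
  pos 12: 'd' -> MATCH
Total matches: 3

3


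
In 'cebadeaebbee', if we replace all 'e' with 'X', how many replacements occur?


re.sub('e', 'X', text) replaces every occurrence of 'e' with 'X'.
Text: 'cebadeaebbee'
Scanning for 'e':
  pos 1: 'e' -> replacement #1
  pos 5: 'e' -> replacement #2
  pos 7: 'e' -> replacement #3
  pos 10: 'e' -> replacement #4
  pos 11: 'e' -> replacement #5
Total replacements: 5

5


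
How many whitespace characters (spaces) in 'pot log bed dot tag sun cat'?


\s matches whitespace characters (spaces, tabs, etc.).
Text: 'pot log bed dot tag sun cat'
This text has 7 words separated by spaces.
Number of spaces = number of words - 1 = 7 - 1 = 6

6


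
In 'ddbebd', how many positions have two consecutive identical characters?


Looking for consecutive identical characters in 'ddbebd':
  pos 0-1: 'd' vs 'd' -> MATCH ('dd')
  pos 1-2: 'd' vs 'b' -> different
  pos 2-3: 'b' vs 'e' -> different
  pos 3-4: 'e' vs 'b' -> different
  pos 4-5: 'b' vs 'd' -> different
Consecutive identical pairs: ['dd']
Count: 1

1


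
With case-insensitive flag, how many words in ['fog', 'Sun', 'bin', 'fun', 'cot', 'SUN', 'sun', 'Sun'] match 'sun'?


Case-insensitive matching: compare each word's lowercase form to 'sun'.
  'fog' -> lower='fog' -> no
  'Sun' -> lower='sun' -> MATCH
  'bin' -> lower='bin' -> no
  'fun' -> lower='fun' -> no
  'cot' -> lower='cot' -> no
  'SUN' -> lower='sun' -> MATCH
  'sun' -> lower='sun' -> MATCH
  'Sun' -> lower='sun' -> MATCH
Matches: ['Sun', 'SUN', 'sun', 'Sun']
Count: 4

4


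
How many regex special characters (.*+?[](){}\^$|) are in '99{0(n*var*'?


Regex special characters are: . * + ? [ ] ( ) { } \ ^ $ |
Scanning '99{0(n*var*':
  pos 2: '{' -> SPECIAL
  pos 4: '(' -> SPECIAL
  pos 6: '*' -> SPECIAL
  pos 10: '*' -> SPECIAL
Special chars found: ['{', '(', '*', '*']
Total: 4

4


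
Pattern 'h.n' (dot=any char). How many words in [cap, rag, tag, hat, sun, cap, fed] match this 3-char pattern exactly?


Pattern 'h.n' means: starts with 'h', any single char, ends with 'n'.
Checking each word (must be exactly 3 chars):
  'cap' (len=3): no
  'rag' (len=3): no
  'tag' (len=3): no
  'hat' (len=3): no
  'sun' (len=3): no
  'cap' (len=3): no
  'fed' (len=3): no
Matching words: []
Total: 0

0


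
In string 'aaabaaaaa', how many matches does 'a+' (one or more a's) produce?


Pattern 'a+' matches one or more consecutive a's.
String: 'aaabaaaaa'
Scanning for runs of a:
  Match 1: 'aaa' (length 3)
  Match 2: 'aaaaa' (length 5)
Total matches: 2

2


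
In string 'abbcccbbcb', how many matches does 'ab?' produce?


Pattern 'ab?' matches 'a' optionally followed by 'b'.
String: 'abbcccbbcb'
Scanning left to right for 'a' then checking next char:
  Match 1: 'ab' (a followed by b)
Total matches: 1

1


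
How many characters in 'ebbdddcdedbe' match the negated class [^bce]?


Negated class [^bce] matches any char NOT in {b, c, e}
Scanning 'ebbdddcdedbe':
  pos 0: 'e' -> no (excluded)
  pos 1: 'b' -> no (excluded)
  pos 2: 'b' -> no (excluded)
  pos 3: 'd' -> MATCH
  pos 4: 'd' -> MATCH
  pos 5: 'd' -> MATCH
  pos 6: 'c' -> no (excluded)
  pos 7: 'd' -> MATCH
  pos 8: 'e' -> no (excluded)
  pos 9: 'd' -> MATCH
  pos 10: 'b' -> no (excluded)
  pos 11: 'e' -> no (excluded)
Total matches: 5

5


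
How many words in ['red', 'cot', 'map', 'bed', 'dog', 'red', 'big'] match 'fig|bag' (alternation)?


Alternation 'fig|bag' matches either 'fig' or 'bag'.
Checking each word:
  'red' -> no
  'cot' -> no
  'map' -> no
  'bed' -> no
  'dog' -> no
  'red' -> no
  'big' -> no
Matches: []
Count: 0

0


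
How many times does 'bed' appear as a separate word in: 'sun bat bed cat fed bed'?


Scanning each word for exact match 'bed':
  Word 1: 'sun' -> no
  Word 2: 'bat' -> no
  Word 3: 'bed' -> MATCH
  Word 4: 'cat' -> no
  Word 5: 'fed' -> no
  Word 6: 'bed' -> MATCH
Total matches: 2

2


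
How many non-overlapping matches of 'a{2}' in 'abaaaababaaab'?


Pattern 'a{2}' matches exactly 2 consecutive a's (greedy, non-overlapping).
String: 'abaaaababaaab'
Scanning for runs of a's:
  Run at pos 0: 'a' (length 1) -> 0 match(es)
  Run at pos 2: 'aaaa' (length 4) -> 2 match(es)
  Run at pos 7: 'a' (length 1) -> 0 match(es)
  Run at pos 9: 'aaa' (length 3) -> 1 match(es)
Matches found: ['aa', 'aa', 'aa']
Total: 3

3


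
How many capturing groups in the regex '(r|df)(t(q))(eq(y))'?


To count capturing groups, count each '(' that starts a group.
Pattern: '(r|df)(t(q))(eq(y))'
Walking through the pattern:
  Position 0: '(' -> group #1
  Position 6: '(' -> group #2
  Position 8: '(' -> group #3
  Position 12: '(' -> group #4
  Position 15: '(' -> group #5
Total capturing groups: 5

5


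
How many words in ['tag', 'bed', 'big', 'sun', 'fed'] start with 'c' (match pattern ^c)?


Pattern ^c anchors to start of word. Check which words begin with 'c':
  'tag' -> no
  'bed' -> no
  'big' -> no
  'sun' -> no
  'fed' -> no
Matching words: []
Count: 0

0


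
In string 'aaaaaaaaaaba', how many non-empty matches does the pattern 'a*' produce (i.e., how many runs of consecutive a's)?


Pattern 'a*' matches zero or more a's. We want non-empty runs of consecutive a's.
String: 'aaaaaaaaaaba'
Walking through the string to find runs of a's:
  Run 1: positions 0-9 -> 'aaaaaaaaaa'
  Run 2: positions 11-11 -> 'a'
Non-empty runs found: ['aaaaaaaaaa', 'a']
Count: 2

2


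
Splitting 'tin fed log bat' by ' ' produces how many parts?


Splitting by ' ' breaks the string at each occurrence of the separator.
Text: 'tin fed log bat'
Parts after split:
  Part 1: 'tin'
  Part 2: 'fed'
  Part 3: 'log'
  Part 4: 'bat'
Total parts: 4

4


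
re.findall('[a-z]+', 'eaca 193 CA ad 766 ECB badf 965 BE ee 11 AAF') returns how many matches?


Pattern '[a-z]+' finds one or more lowercase letters.
Text: 'eaca 193 CA ad 766 ECB badf 965 BE ee 11 AAF'
Scanning for matches:
  Match 1: 'eaca'
  Match 2: 'ad'
  Match 3: 'badf'
  Match 4: 'ee'
Total matches: 4

4


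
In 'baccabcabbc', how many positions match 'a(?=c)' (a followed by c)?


Lookahead 'a(?=c)' matches 'a' only when followed by 'c'.
String: 'baccabcabbc'
Checking each position where char is 'a':
  pos 1: 'a' -> MATCH (next='c')
  pos 4: 'a' -> no (next='b')
  pos 7: 'a' -> no (next='b')
Matching positions: [1]
Count: 1

1


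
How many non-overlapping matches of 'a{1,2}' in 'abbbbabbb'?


Pattern 'a{1,2}' matches between 1 and 2 consecutive a's (greedy).
String: 'abbbbabbb'
Finding runs of a's and applying greedy matching:
  Run at pos 0: 'a' (length 1)
  Run at pos 5: 'a' (length 1)
Matches: ['a', 'a']
Count: 2

2


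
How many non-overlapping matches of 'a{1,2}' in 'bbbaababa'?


Pattern 'a{1,2}' matches between 1 and 2 consecutive a's (greedy).
String: 'bbbaababa'
Finding runs of a's and applying greedy matching:
  Run at pos 3: 'aa' (length 2)
  Run at pos 6: 'a' (length 1)
  Run at pos 8: 'a' (length 1)
Matches: ['aa', 'a', 'a']
Count: 3

3


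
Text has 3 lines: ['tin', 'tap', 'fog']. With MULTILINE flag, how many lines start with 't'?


With MULTILINE flag, ^ matches the start of each line.
Lines: ['tin', 'tap', 'fog']
Checking which lines start with 't':
  Line 1: 'tin' -> MATCH
  Line 2: 'tap' -> MATCH
  Line 3: 'fog' -> no
Matching lines: ['tin', 'tap']
Count: 2

2


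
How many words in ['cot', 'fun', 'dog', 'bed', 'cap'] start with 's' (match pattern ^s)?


Pattern ^s anchors to start of word. Check which words begin with 's':
  'cot' -> no
  'fun' -> no
  'dog' -> no
  'bed' -> no
  'cap' -> no
Matching words: []
Count: 0

0


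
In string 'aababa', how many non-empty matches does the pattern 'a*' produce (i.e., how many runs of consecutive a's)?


Pattern 'a*' matches zero or more a's. We want non-empty runs of consecutive a's.
String: 'aababa'
Walking through the string to find runs of a's:
  Run 1: positions 0-1 -> 'aa'
  Run 2: positions 3-3 -> 'a'
  Run 3: positions 5-5 -> 'a'
Non-empty runs found: ['aa', 'a', 'a']
Count: 3

3


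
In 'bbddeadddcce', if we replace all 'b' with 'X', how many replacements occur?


re.sub('b', 'X', text) replaces every occurrence of 'b' with 'X'.
Text: 'bbddeadddcce'
Scanning for 'b':
  pos 0: 'b' -> replacement #1
  pos 1: 'b' -> replacement #2
Total replacements: 2

2


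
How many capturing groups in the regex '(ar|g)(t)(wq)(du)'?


To count capturing groups, count each '(' that starts a group.
Pattern: '(ar|g)(t)(wq)(du)'
Walking through the pattern:
  Position 0: '(' -> group #1
  Position 6: '(' -> group #2
  Position 9: '(' -> group #3
  Position 13: '(' -> group #4
Total capturing groups: 4

4


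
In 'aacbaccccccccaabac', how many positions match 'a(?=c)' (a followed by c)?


Lookahead 'a(?=c)' matches 'a' only when followed by 'c'.
String: 'aacbaccccccccaabac'
Checking each position where char is 'a':
  pos 0: 'a' -> no (next='a')
  pos 1: 'a' -> MATCH (next='c')
  pos 4: 'a' -> MATCH (next='c')
  pos 13: 'a' -> no (next='a')
  pos 14: 'a' -> no (next='b')
  pos 16: 'a' -> MATCH (next='c')
Matching positions: [1, 4, 16]
Count: 3

3


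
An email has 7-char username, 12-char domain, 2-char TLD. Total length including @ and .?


An email address has format: username@domain.tld
Username length: 7
'@' character: 1
Domain length: 12
'.' character: 1
TLD length: 2
Total = 7 + 1 + 12 + 1 + 2 = 23

23


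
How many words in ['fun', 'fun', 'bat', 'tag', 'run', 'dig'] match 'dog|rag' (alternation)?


Alternation 'dog|rag' matches either 'dog' or 'rag'.
Checking each word:
  'fun' -> no
  'fun' -> no
  'bat' -> no
  'tag' -> no
  'run' -> no
  'dig' -> no
Matches: []
Count: 0

0


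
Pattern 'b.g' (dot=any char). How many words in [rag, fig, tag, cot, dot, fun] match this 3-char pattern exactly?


Pattern 'b.g' means: starts with 'b', any single char, ends with 'g'.
Checking each word (must be exactly 3 chars):
  'rag' (len=3): no
  'fig' (len=3): no
  'tag' (len=3): no
  'cot' (len=3): no
  'dot' (len=3): no
  'fun' (len=3): no
Matching words: []
Total: 0

0


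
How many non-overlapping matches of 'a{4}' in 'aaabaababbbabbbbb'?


Pattern 'a{4}' matches exactly 4 consecutive a's (greedy, non-overlapping).
String: 'aaabaababbbabbbbb'
Scanning for runs of a's:
  Run at pos 0: 'aaa' (length 3) -> 0 match(es)
  Run at pos 4: 'aa' (length 2) -> 0 match(es)
  Run at pos 7: 'a' (length 1) -> 0 match(es)
  Run at pos 11: 'a' (length 1) -> 0 match(es)
Matches found: []
Total: 0

0


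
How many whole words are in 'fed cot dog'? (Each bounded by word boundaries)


Word boundaries (\b) mark the start/end of each word.
Text: 'fed cot dog'
Splitting by whitespace:
  Word 1: 'fed'
  Word 2: 'cot'
  Word 3: 'dog'
Total whole words: 3

3


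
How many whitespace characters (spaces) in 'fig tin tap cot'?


\s matches whitespace characters (spaces, tabs, etc.).
Text: 'fig tin tap cot'
This text has 4 words separated by spaces.
Number of spaces = number of words - 1 = 4 - 1 = 3

3


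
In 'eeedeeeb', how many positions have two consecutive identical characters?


Looking for consecutive identical characters in 'eeedeeeb':
  pos 0-1: 'e' vs 'e' -> MATCH ('ee')
  pos 1-2: 'e' vs 'e' -> MATCH ('ee')
  pos 2-3: 'e' vs 'd' -> different
  pos 3-4: 'd' vs 'e' -> different
  pos 4-5: 'e' vs 'e' -> MATCH ('ee')
  pos 5-6: 'e' vs 'e' -> MATCH ('ee')
  pos 6-7: 'e' vs 'b' -> different
Consecutive identical pairs: ['ee', 'ee', 'ee', 'ee']
Count: 4

4


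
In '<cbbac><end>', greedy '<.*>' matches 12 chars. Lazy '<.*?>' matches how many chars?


Greedy '<.*>' tries to match as MUCH as possible.
Lazy '<.*?>' tries to match as LITTLE as possible.

String: '<cbbac><end>'
Greedy '<.*>' starts at first '<' and extends to the LAST '>': '<cbbac><end>' (12 chars)
Lazy '<.*?>' starts at first '<' and stops at the FIRST '>': '<cbbac>' (7 chars)

7


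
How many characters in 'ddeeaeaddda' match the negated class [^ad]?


Negated class [^ad] matches any char NOT in {a, d}
Scanning 'ddeeaeaddda':
  pos 0: 'd' -> no (excluded)
  pos 1: 'd' -> no (excluded)
  pos 2: 'e' -> MATCH
  pos 3: 'e' -> MATCH
  pos 4: 'a' -> no (excluded)
  pos 5: 'e' -> MATCH
  pos 6: 'a' -> no (excluded)
  pos 7: 'd' -> no (excluded)
  pos 8: 'd' -> no (excluded)
  pos 9: 'd' -> no (excluded)
  pos 10: 'a' -> no (excluded)
Total matches: 3

3


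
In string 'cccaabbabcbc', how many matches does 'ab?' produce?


Pattern 'ab?' matches 'a' optionally followed by 'b'.
String: 'cccaabbabcbc'
Scanning left to right for 'a' then checking next char:
  Match 1: 'a' (a not followed by b)
  Match 2: 'ab' (a followed by b)
  Match 3: 'ab' (a followed by b)
Total matches: 3

3


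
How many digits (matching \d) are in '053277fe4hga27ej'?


\d matches any digit 0-9.
Scanning '053277fe4hga27ej':
  pos 0: '0' -> DIGIT
  pos 1: '5' -> DIGIT
  pos 2: '3' -> DIGIT
  pos 3: '2' -> DIGIT
  pos 4: '7' -> DIGIT
  pos 5: '7' -> DIGIT
  pos 8: '4' -> DIGIT
  pos 12: '2' -> DIGIT
  pos 13: '7' -> DIGIT
Digits found: ['0', '5', '3', '2', '7', '7', '4', '2', '7']
Total: 9

9


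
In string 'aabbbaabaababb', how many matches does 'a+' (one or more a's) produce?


Pattern 'a+' matches one or more consecutive a's.
String: 'aabbbaabaababb'
Scanning for runs of a:
  Match 1: 'aa' (length 2)
  Match 2: 'aa' (length 2)
  Match 3: 'aa' (length 2)
  Match 4: 'a' (length 1)
Total matches: 4

4


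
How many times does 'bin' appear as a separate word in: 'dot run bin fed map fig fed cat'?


Scanning each word for exact match 'bin':
  Word 1: 'dot' -> no
  Word 2: 'run' -> no
  Word 3: 'bin' -> MATCH
  Word 4: 'fed' -> no
  Word 5: 'map' -> no
  Word 6: 'fig' -> no
  Word 7: 'fed' -> no
  Word 8: 'cat' -> no
Total matches: 1

1


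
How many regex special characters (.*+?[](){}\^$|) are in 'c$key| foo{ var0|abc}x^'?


Regex special characters are: . * + ? [ ] ( ) { } \ ^ $ |
Scanning 'c$key| foo{ var0|abc}x^':
  pos 1: '$' -> SPECIAL
  pos 5: '|' -> SPECIAL
  pos 10: '{' -> SPECIAL
  pos 16: '|' -> SPECIAL
  pos 20: '}' -> SPECIAL
  pos 22: '^' -> SPECIAL
Special chars found: ['$', '|', '{', '|', '}', '^']
Total: 6

6


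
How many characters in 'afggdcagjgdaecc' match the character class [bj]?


Character class [bj] matches any of: {b, j}
Scanning string 'afggdcagjgdaecc' character by character:
  pos 0: 'a' -> no
  pos 1: 'f' -> no
  pos 2: 'g' -> no
  pos 3: 'g' -> no
  pos 4: 'd' -> no
  pos 5: 'c' -> no
  pos 6: 'a' -> no
  pos 7: 'g' -> no
  pos 8: 'j' -> MATCH
  pos 9: 'g' -> no
  pos 10: 'd' -> no
  pos 11: 'a' -> no
  pos 12: 'e' -> no
  pos 13: 'c' -> no
  pos 14: 'c' -> no
Total matches: 1

1


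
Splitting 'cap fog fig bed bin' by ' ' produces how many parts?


Splitting by ' ' breaks the string at each occurrence of the separator.
Text: 'cap fog fig bed bin'
Parts after split:
  Part 1: 'cap'
  Part 2: 'fog'
  Part 3: 'fig'
  Part 4: 'bed'
  Part 5: 'bin'
Total parts: 5

5


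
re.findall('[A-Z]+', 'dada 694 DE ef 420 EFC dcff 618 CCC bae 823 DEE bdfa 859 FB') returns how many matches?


Pattern '[A-Z]+' finds one or more uppercase letters.
Text: 'dada 694 DE ef 420 EFC dcff 618 CCC bae 823 DEE bdfa 859 FB'
Scanning for matches:
  Match 1: 'DE'
  Match 2: 'EFC'
  Match 3: 'CCC'
  Match 4: 'DEE'
  Match 5: 'FB'
Total matches: 5

5


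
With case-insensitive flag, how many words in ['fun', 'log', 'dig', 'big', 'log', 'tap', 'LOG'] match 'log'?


Case-insensitive matching: compare each word's lowercase form to 'log'.
  'fun' -> lower='fun' -> no
  'log' -> lower='log' -> MATCH
  'dig' -> lower='dig' -> no
  'big' -> lower='big' -> no
  'log' -> lower='log' -> MATCH
  'tap' -> lower='tap' -> no
  'LOG' -> lower='log' -> MATCH
Matches: ['log', 'log', 'LOG']
Count: 3

3


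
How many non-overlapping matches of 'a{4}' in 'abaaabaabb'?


Pattern 'a{4}' matches exactly 4 consecutive a's (greedy, non-overlapping).
String: 'abaaabaabb'
Scanning for runs of a's:
  Run at pos 0: 'a' (length 1) -> 0 match(es)
  Run at pos 2: 'aaa' (length 3) -> 0 match(es)
  Run at pos 6: 'aa' (length 2) -> 0 match(es)
Matches found: []
Total: 0

0


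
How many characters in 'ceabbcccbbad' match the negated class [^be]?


Negated class [^be] matches any char NOT in {b, e}
Scanning 'ceabbcccbbad':
  pos 0: 'c' -> MATCH
  pos 1: 'e' -> no (excluded)
  pos 2: 'a' -> MATCH
  pos 3: 'b' -> no (excluded)
  pos 4: 'b' -> no (excluded)
  pos 5: 'c' -> MATCH
  pos 6: 'c' -> MATCH
  pos 7: 'c' -> MATCH
  pos 8: 'b' -> no (excluded)
  pos 9: 'b' -> no (excluded)
  pos 10: 'a' -> MATCH
  pos 11: 'd' -> MATCH
Total matches: 7

7


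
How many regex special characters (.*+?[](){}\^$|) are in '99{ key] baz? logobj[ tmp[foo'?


Regex special characters are: . * + ? [ ] ( ) { } \ ^ $ |
Scanning '99{ key] baz? logobj[ tmp[foo':
  pos 2: '{' -> SPECIAL
  pos 7: ']' -> SPECIAL
  pos 12: '?' -> SPECIAL
  pos 20: '[' -> SPECIAL
  pos 25: '[' -> SPECIAL
Special chars found: ['{', ']', '?', '[', '[']
Total: 5

5


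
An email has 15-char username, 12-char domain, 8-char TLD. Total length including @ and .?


An email address has format: username@domain.tld
Username length: 15
'@' character: 1
Domain length: 12
'.' character: 1
TLD length: 8
Total = 15 + 1 + 12 + 1 + 8 = 37

37


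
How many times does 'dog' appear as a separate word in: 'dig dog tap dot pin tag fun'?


Scanning each word for exact match 'dog':
  Word 1: 'dig' -> no
  Word 2: 'dog' -> MATCH
  Word 3: 'tap' -> no
  Word 4: 'dot' -> no
  Word 5: 'pin' -> no
  Word 6: 'tag' -> no
  Word 7: 'fun' -> no
Total matches: 1

1


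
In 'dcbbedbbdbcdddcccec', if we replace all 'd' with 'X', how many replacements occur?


re.sub('d', 'X', text) replaces every occurrence of 'd' with 'X'.
Text: 'dcbbedbbdbcdddcccec'
Scanning for 'd':
  pos 0: 'd' -> replacement #1
  pos 5: 'd' -> replacement #2
  pos 8: 'd' -> replacement #3
  pos 11: 'd' -> replacement #4
  pos 12: 'd' -> replacement #5
  pos 13: 'd' -> replacement #6
Total replacements: 6

6


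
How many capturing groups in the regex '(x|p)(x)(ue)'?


To count capturing groups, count each '(' that starts a group.
Pattern: '(x|p)(x)(ue)'
Walking through the pattern:
  Position 0: '(' -> group #1
  Position 5: '(' -> group #2
  Position 8: '(' -> group #3
Total capturing groups: 3

3


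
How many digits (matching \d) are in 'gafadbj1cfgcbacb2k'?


\d matches any digit 0-9.
Scanning 'gafadbj1cfgcbacb2k':
  pos 7: '1' -> DIGIT
  pos 16: '2' -> DIGIT
Digits found: ['1', '2']
Total: 2

2


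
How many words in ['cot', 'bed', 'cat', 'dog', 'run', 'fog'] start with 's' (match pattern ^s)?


Pattern ^s anchors to start of word. Check which words begin with 's':
  'cot' -> no
  'bed' -> no
  'cat' -> no
  'dog' -> no
  'run' -> no
  'fog' -> no
Matching words: []
Count: 0

0


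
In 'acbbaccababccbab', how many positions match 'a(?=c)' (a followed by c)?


Lookahead 'a(?=c)' matches 'a' only when followed by 'c'.
String: 'acbbaccababccbab'
Checking each position where char is 'a':
  pos 0: 'a' -> MATCH (next='c')
  pos 4: 'a' -> MATCH (next='c')
  pos 7: 'a' -> no (next='b')
  pos 9: 'a' -> no (next='b')
  pos 14: 'a' -> no (next='b')
Matching positions: [0, 4]
Count: 2

2


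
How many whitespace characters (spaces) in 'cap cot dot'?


\s matches whitespace characters (spaces, tabs, etc.).
Text: 'cap cot dot'
This text has 3 words separated by spaces.
Number of spaces = number of words - 1 = 3 - 1 = 2

2


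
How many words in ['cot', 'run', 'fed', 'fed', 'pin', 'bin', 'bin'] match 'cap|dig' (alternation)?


Alternation 'cap|dig' matches either 'cap' or 'dig'.
Checking each word:
  'cot' -> no
  'run' -> no
  'fed' -> no
  'fed' -> no
  'pin' -> no
  'bin' -> no
  'bin' -> no
Matches: []
Count: 0

0


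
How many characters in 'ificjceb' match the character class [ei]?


Character class [ei] matches any of: {e, i}
Scanning string 'ificjceb' character by character:
  pos 0: 'i' -> MATCH
  pos 1: 'f' -> no
  pos 2: 'i' -> MATCH
  pos 3: 'c' -> no
  pos 4: 'j' -> no
  pos 5: 'c' -> no
  pos 6: 'e' -> MATCH
  pos 7: 'b' -> no
Total matches: 3

3


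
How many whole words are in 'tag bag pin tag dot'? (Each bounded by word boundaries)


Word boundaries (\b) mark the start/end of each word.
Text: 'tag bag pin tag dot'
Splitting by whitespace:
  Word 1: 'tag'
  Word 2: 'bag'
  Word 3: 'pin'
  Word 4: 'tag'
  Word 5: 'dot'
Total whole words: 5

5


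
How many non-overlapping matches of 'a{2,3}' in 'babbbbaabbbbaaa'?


Pattern 'a{2,3}' matches between 2 and 3 consecutive a's (greedy).
String: 'babbbbaabbbbaaa'
Finding runs of a's and applying greedy matching:
  Run at pos 1: 'a' (length 1)
  Run at pos 6: 'aa' (length 2)
  Run at pos 12: 'aaa' (length 3)
Matches: ['aa', 'aaa']
Count: 2

2


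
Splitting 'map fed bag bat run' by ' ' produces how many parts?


Splitting by ' ' breaks the string at each occurrence of the separator.
Text: 'map fed bag bat run'
Parts after split:
  Part 1: 'map'
  Part 2: 'fed'
  Part 3: 'bag'
  Part 4: 'bat'
  Part 5: 'run'
Total parts: 5

5


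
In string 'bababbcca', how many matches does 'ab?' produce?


Pattern 'ab?' matches 'a' optionally followed by 'b'.
String: 'bababbcca'
Scanning left to right for 'a' then checking next char:
  Match 1: 'ab' (a followed by b)
  Match 2: 'ab' (a followed by b)
  Match 3: 'a' (a not followed by b)
Total matches: 3

3


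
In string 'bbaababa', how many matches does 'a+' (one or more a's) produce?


Pattern 'a+' matches one or more consecutive a's.
String: 'bbaababa'
Scanning for runs of a:
  Match 1: 'aa' (length 2)
  Match 2: 'a' (length 1)
  Match 3: 'a' (length 1)
Total matches: 3

3


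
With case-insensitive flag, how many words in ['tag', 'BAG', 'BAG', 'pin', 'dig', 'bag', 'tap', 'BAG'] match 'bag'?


Case-insensitive matching: compare each word's lowercase form to 'bag'.
  'tag' -> lower='tag' -> no
  'BAG' -> lower='bag' -> MATCH
  'BAG' -> lower='bag' -> MATCH
  'pin' -> lower='pin' -> no
  'dig' -> lower='dig' -> no
  'bag' -> lower='bag' -> MATCH
  'tap' -> lower='tap' -> no
  'BAG' -> lower='bag' -> MATCH
Matches: ['BAG', 'BAG', 'bag', 'BAG']
Count: 4

4


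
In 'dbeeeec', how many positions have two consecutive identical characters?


Looking for consecutive identical characters in 'dbeeeec':
  pos 0-1: 'd' vs 'b' -> different
  pos 1-2: 'b' vs 'e' -> different
  pos 2-3: 'e' vs 'e' -> MATCH ('ee')
  pos 3-4: 'e' vs 'e' -> MATCH ('ee')
  pos 4-5: 'e' vs 'e' -> MATCH ('ee')
  pos 5-6: 'e' vs 'c' -> different
Consecutive identical pairs: ['ee', 'ee', 'ee']
Count: 3

3


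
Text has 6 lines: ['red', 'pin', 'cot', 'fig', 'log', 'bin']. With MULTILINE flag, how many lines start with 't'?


With MULTILINE flag, ^ matches the start of each line.
Lines: ['red', 'pin', 'cot', 'fig', 'log', 'bin']
Checking which lines start with 't':
  Line 1: 'red' -> no
  Line 2: 'pin' -> no
  Line 3: 'cot' -> no
  Line 4: 'fig' -> no
  Line 5: 'log' -> no
  Line 6: 'bin' -> no
Matching lines: []
Count: 0

0


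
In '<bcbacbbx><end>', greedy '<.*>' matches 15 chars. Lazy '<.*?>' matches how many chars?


Greedy '<.*>' tries to match as MUCH as possible.
Lazy '<.*?>' tries to match as LITTLE as possible.

String: '<bcbacbbx><end>'
Greedy '<.*>' starts at first '<' and extends to the LAST '>': '<bcbacbbx><end>' (15 chars)
Lazy '<.*?>' starts at first '<' and stops at the FIRST '>': '<bcbacbbx>' (10 chars)

10


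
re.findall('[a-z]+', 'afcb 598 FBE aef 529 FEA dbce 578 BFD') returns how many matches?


Pattern '[a-z]+' finds one or more lowercase letters.
Text: 'afcb 598 FBE aef 529 FEA dbce 578 BFD'
Scanning for matches:
  Match 1: 'afcb'
  Match 2: 'aef'
  Match 3: 'dbce'
Total matches: 3

3


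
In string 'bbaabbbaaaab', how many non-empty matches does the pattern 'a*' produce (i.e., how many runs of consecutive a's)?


Pattern 'a*' matches zero or more a's. We want non-empty runs of consecutive a's.
String: 'bbaabbbaaaab'
Walking through the string to find runs of a's:
  Run 1: positions 2-3 -> 'aa'
  Run 2: positions 7-10 -> 'aaaa'
Non-empty runs found: ['aa', 'aaaa']
Count: 2

2


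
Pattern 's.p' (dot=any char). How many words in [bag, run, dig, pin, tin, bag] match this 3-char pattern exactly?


Pattern 's.p' means: starts with 's', any single char, ends with 'p'.
Checking each word (must be exactly 3 chars):
  'bag' (len=3): no
  'run' (len=3): no
  'dig' (len=3): no
  'pin' (len=3): no
  'tin' (len=3): no
  'bag' (len=3): no
Matching words: []
Total: 0

0


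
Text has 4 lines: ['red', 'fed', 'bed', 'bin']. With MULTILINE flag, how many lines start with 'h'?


With MULTILINE flag, ^ matches the start of each line.
Lines: ['red', 'fed', 'bed', 'bin']
Checking which lines start with 'h':
  Line 1: 'red' -> no
  Line 2: 'fed' -> no
  Line 3: 'bed' -> no
  Line 4: 'bin' -> no
Matching lines: []
Count: 0

0


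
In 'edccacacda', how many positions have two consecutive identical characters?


Looking for consecutive identical characters in 'edccacacda':
  pos 0-1: 'e' vs 'd' -> different
  pos 1-2: 'd' vs 'c' -> different
  pos 2-3: 'c' vs 'c' -> MATCH ('cc')
  pos 3-4: 'c' vs 'a' -> different
  pos 4-5: 'a' vs 'c' -> different
  pos 5-6: 'c' vs 'a' -> different
  pos 6-7: 'a' vs 'c' -> different
  pos 7-8: 'c' vs 'd' -> different
  pos 8-9: 'd' vs 'a' -> different
Consecutive identical pairs: ['cc']
Count: 1

1


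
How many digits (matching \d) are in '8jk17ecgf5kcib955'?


\d matches any digit 0-9.
Scanning '8jk17ecgf5kcib955':
  pos 0: '8' -> DIGIT
  pos 3: '1' -> DIGIT
  pos 4: '7' -> DIGIT
  pos 9: '5' -> DIGIT
  pos 14: '9' -> DIGIT
  pos 15: '5' -> DIGIT
  pos 16: '5' -> DIGIT
Digits found: ['8', '1', '7', '5', '9', '5', '5']
Total: 7

7


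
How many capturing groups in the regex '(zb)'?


To count capturing groups, count each '(' that starts a group.
Pattern: '(zb)'
Walking through the pattern:
  Position 0: '(' -> group #1
Total capturing groups: 1

1


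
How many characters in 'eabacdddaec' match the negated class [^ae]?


Negated class [^ae] matches any char NOT in {a, e}
Scanning 'eabacdddaec':
  pos 0: 'e' -> no (excluded)
  pos 1: 'a' -> no (excluded)
  pos 2: 'b' -> MATCH
  pos 3: 'a' -> no (excluded)
  pos 4: 'c' -> MATCH
  pos 5: 'd' -> MATCH
  pos 6: 'd' -> MATCH
  pos 7: 'd' -> MATCH
  pos 8: 'a' -> no (excluded)
  pos 9: 'e' -> no (excluded)
  pos 10: 'c' -> MATCH
Total matches: 6

6


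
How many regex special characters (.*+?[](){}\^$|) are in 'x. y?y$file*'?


Regex special characters are: . * + ? [ ] ( ) { } \ ^ $ |
Scanning 'x. y?y$file*':
  pos 1: '.' -> SPECIAL
  pos 4: '?' -> SPECIAL
  pos 6: '$' -> SPECIAL
  pos 11: '*' -> SPECIAL
Special chars found: ['.', '?', '$', '*']
Total: 4

4


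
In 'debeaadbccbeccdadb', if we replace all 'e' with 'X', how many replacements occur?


re.sub('e', 'X', text) replaces every occurrence of 'e' with 'X'.
Text: 'debeaadbccbeccdadb'
Scanning for 'e':
  pos 1: 'e' -> replacement #1
  pos 3: 'e' -> replacement #2
  pos 11: 'e' -> replacement #3
Total replacements: 3

3


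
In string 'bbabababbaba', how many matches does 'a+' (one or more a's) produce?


Pattern 'a+' matches one or more consecutive a's.
String: 'bbabababbaba'
Scanning for runs of a:
  Match 1: 'a' (length 1)
  Match 2: 'a' (length 1)
  Match 3: 'a' (length 1)
  Match 4: 'a' (length 1)
  Match 5: 'a' (length 1)
Total matches: 5

5
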